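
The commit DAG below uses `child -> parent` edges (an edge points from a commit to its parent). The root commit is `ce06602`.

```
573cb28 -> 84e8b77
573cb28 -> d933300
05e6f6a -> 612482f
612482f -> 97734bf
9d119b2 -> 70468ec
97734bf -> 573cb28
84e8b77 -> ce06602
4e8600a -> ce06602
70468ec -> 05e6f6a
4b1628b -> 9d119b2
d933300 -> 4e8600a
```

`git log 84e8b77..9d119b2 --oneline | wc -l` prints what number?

8

Reachable from 9d119b2: {05e6f6a, 4e8600a, 573cb28, 612482f, 70468ec, 84e8b77, 97734bf, 9d119b2, ce06602, d933300}.
Reachable from 84e8b77: {84e8b77, ce06602}.
In 9d119b2's history but not 84e8b77's: {05e6f6a, 4e8600a, 573cb28, 612482f, 70468ec, 97734bf, 9d119b2, d933300} — 8 commits.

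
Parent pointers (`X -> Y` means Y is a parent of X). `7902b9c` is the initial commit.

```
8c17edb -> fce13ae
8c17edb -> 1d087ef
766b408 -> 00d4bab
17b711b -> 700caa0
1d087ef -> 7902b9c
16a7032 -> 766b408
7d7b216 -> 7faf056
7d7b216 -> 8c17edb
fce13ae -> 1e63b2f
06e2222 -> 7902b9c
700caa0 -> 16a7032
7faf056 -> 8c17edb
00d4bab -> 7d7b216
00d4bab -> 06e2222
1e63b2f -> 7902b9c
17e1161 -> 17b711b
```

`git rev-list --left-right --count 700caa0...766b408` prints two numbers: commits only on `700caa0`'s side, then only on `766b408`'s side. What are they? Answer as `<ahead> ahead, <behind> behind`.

Reachable from 700caa0: {00d4bab, 06e2222, 16a7032, 1d087ef, 1e63b2f, 700caa0, 766b408, 7902b9c, 7d7b216, 7faf056, 8c17edb, fce13ae}.
Reachable from 766b408: {00d4bab, 06e2222, 1d087ef, 1e63b2f, 766b408, 7902b9c, 7d7b216, 7faf056, 8c17edb, fce13ae}.
Only in 700caa0's history (ahead): {16a7032, 700caa0} — 2.
Only in 766b408's history (behind): {} — 0.

2 ahead, 0 behind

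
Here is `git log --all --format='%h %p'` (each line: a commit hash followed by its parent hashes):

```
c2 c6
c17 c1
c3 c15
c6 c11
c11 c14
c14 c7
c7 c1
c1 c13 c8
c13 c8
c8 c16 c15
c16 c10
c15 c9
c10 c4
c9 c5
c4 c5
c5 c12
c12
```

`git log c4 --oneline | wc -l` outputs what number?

3

Walking parent pointers from c4: reachable set = {c12, c4, c5}.
That is 3 commits.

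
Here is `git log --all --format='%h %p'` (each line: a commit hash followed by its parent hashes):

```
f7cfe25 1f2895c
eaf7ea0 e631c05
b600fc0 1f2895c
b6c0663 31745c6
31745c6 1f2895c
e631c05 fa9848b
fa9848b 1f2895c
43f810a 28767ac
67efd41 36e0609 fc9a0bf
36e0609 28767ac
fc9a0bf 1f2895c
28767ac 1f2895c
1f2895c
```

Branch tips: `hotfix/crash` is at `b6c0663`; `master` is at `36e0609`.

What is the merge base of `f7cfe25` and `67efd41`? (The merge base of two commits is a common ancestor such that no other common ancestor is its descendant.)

Ancestors of f7cfe25: {1f2895c, f7cfe25}.
Ancestors of 67efd41: {1f2895c, 28767ac, 36e0609, 67efd41, fc9a0bf}.
Common ancestors: {1f2895c}.
The only common ancestor is 1f2895c, so it is the merge base.

1f2895c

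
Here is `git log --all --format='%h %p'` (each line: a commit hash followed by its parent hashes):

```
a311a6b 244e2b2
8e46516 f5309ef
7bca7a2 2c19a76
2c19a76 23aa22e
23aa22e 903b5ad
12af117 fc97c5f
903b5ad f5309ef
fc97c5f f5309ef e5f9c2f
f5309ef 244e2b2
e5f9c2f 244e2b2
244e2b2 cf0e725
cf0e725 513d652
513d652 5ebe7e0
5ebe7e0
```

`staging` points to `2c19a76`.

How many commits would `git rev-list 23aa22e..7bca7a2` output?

2

Reachable from 7bca7a2: {23aa22e, 244e2b2, 2c19a76, 513d652, 5ebe7e0, 7bca7a2, 903b5ad, cf0e725, f5309ef}.
Reachable from 23aa22e: {23aa22e, 244e2b2, 513d652, 5ebe7e0, 903b5ad, cf0e725, f5309ef}.
In 7bca7a2's history but not 23aa22e's: {2c19a76, 7bca7a2} — 2 commits.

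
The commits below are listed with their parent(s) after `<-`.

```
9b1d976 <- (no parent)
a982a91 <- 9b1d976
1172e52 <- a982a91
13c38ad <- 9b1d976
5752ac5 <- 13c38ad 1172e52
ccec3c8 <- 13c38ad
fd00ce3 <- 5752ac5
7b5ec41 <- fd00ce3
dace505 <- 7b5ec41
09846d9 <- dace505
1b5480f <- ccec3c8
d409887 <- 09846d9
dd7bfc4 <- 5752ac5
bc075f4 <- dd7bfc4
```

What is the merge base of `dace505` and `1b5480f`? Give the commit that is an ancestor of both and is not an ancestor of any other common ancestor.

13c38ad

Ancestors of dace505: {1172e52, 13c38ad, 5752ac5, 7b5ec41, 9b1d976, a982a91, dace505, fd00ce3}.
Ancestors of 1b5480f: {13c38ad, 1b5480f, 9b1d976, ccec3c8}.
Common ancestors: {13c38ad, 9b1d976}.
Among these, 13c38ad is not an ancestor of any other common ancestor — it is the merge base.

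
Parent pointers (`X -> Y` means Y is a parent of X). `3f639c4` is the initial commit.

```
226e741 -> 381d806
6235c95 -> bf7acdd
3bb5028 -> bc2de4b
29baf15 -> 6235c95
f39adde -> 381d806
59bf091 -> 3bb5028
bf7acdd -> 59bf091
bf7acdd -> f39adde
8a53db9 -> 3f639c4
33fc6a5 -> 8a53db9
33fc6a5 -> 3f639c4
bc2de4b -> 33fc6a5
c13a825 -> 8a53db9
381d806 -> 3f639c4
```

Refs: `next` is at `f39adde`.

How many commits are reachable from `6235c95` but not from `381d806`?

Reachable from 6235c95: {33fc6a5, 381d806, 3bb5028, 3f639c4, 59bf091, 6235c95, 8a53db9, bc2de4b, bf7acdd, f39adde}.
Reachable from 381d806: {381d806, 3f639c4}.
In 6235c95's history but not 381d806's: {33fc6a5, 3bb5028, 59bf091, 6235c95, 8a53db9, bc2de4b, bf7acdd, f39adde} — 8 commits.

8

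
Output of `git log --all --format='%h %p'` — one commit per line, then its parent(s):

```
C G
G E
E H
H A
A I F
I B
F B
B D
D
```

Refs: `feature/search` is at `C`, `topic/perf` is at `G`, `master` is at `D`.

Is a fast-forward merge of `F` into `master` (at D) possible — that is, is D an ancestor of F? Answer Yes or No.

A fast-forward from D to F is possible iff D is an ancestor of F.
Ancestors of F: {B, D, F}.
D is among them, so fast-forward is possible.

Yes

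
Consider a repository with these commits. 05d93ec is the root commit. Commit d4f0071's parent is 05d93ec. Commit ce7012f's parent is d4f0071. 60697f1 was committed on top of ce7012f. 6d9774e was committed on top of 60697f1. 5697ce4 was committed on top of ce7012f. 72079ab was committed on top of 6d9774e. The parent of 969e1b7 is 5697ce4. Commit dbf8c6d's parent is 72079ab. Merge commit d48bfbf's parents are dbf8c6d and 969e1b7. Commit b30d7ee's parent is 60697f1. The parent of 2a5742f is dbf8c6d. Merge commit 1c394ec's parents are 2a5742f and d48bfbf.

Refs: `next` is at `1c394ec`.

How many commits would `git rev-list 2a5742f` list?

8

Walking parent pointers from 2a5742f: reachable set = {05d93ec, 2a5742f, 60697f1, 6d9774e, 72079ab, ce7012f, d4f0071, dbf8c6d}.
That is 8 commits.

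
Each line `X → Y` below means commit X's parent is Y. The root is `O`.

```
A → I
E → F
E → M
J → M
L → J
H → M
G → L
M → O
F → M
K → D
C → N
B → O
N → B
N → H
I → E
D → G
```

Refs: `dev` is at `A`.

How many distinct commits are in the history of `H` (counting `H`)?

Walking parent pointers from H: reachable set = {H, M, O}.
That is 3 commits.

3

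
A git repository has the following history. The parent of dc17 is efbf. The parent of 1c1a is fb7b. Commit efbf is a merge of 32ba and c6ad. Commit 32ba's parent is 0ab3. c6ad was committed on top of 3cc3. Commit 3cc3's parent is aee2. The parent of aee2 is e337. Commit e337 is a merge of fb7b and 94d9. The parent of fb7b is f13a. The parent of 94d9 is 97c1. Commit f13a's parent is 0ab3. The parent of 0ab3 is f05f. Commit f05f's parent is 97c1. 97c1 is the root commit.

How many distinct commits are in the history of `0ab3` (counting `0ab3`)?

3

Walking parent pointers from 0ab3: reachable set = {0ab3, 97c1, f05f}.
That is 3 commits.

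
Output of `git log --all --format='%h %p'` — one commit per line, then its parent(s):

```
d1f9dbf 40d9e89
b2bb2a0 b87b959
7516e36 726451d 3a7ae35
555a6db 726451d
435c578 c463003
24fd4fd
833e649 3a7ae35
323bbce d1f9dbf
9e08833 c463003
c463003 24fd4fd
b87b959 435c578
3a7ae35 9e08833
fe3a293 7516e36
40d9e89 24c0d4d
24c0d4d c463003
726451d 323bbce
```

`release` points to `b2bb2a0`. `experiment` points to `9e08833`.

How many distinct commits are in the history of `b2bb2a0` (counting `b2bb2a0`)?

5

Walking parent pointers from b2bb2a0: reachable set = {24fd4fd, 435c578, b2bb2a0, b87b959, c463003}.
That is 5 commits.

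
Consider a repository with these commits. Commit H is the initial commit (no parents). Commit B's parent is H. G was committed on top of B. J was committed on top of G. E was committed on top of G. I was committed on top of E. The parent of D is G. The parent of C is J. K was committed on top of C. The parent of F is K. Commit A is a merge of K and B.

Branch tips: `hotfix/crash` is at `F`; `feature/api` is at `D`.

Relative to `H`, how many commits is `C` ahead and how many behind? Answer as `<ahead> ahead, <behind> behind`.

4 ahead, 0 behind

Reachable from C: {B, C, G, H, J}.
Reachable from H: {H}.
Only in C's history (ahead): {B, C, G, J} — 4.
Only in H's history (behind): {} — 0.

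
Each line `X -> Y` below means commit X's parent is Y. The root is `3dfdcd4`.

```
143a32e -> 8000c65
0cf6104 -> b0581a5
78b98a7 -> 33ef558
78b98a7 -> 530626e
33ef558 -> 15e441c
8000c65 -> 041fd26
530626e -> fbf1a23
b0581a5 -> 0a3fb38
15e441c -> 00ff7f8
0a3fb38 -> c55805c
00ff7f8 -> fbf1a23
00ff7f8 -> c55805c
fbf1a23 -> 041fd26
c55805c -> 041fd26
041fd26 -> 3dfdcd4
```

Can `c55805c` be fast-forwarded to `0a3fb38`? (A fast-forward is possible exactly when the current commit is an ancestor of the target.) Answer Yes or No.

Yes

A fast-forward from c55805c to 0a3fb38 is possible iff c55805c is an ancestor of 0a3fb38.
Ancestors of 0a3fb38: {041fd26, 0a3fb38, 3dfdcd4, c55805c}.
c55805c is among them, so fast-forward is possible.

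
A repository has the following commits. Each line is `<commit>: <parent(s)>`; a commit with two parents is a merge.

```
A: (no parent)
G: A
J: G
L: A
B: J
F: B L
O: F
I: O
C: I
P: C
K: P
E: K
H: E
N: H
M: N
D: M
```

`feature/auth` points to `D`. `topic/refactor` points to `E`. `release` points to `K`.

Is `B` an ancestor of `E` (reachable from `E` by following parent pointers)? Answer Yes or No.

Yes

Ancestors of E (commits reachable by following parents): {A, B, C, E, F, G, I, J, K, L, O, P}.
B is in that set, so it is an ancestor of E.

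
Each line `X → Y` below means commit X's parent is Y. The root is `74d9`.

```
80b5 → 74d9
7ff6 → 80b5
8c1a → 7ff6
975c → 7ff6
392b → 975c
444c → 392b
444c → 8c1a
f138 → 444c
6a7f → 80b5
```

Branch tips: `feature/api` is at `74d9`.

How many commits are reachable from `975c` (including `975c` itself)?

4

Walking parent pointers from 975c: reachable set = {74d9, 7ff6, 80b5, 975c}.
That is 4 commits.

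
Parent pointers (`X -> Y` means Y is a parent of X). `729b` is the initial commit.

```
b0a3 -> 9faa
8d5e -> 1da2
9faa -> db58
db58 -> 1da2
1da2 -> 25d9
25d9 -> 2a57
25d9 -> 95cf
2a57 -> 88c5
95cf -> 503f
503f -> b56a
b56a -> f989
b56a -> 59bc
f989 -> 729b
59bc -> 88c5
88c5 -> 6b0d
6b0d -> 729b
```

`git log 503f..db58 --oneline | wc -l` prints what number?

5

Reachable from db58: {1da2, 25d9, 2a57, 503f, 59bc, 6b0d, 729b, 88c5, 95cf, b56a, db58, f989}.
Reachable from 503f: {503f, 59bc, 6b0d, 729b, 88c5, b56a, f989}.
In db58's history but not 503f's: {1da2, 25d9, 2a57, 95cf, db58} — 5 commits.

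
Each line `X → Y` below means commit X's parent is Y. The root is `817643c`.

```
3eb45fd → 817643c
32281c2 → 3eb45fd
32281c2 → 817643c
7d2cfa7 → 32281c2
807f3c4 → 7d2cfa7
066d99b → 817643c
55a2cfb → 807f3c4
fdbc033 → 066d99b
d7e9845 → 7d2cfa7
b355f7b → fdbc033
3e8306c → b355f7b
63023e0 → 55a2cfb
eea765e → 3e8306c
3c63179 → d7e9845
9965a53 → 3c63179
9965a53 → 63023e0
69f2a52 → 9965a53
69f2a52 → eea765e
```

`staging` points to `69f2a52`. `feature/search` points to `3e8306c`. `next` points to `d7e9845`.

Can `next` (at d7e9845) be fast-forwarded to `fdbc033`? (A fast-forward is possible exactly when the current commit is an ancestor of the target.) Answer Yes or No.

A fast-forward from d7e9845 to fdbc033 is possible iff d7e9845 is an ancestor of fdbc033.
Ancestors of fdbc033: {066d99b, 817643c, fdbc033}.
d7e9845 is not among them, so fast-forward is not possible.

No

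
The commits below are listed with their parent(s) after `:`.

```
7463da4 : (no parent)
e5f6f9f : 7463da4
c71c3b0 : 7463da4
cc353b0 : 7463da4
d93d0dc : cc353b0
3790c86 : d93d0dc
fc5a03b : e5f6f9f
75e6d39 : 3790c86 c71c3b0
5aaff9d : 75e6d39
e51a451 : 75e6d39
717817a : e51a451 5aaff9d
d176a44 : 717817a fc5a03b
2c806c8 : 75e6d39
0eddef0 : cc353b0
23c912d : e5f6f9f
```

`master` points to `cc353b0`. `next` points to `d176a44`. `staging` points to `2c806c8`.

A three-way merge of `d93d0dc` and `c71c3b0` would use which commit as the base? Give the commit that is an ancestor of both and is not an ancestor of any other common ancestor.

Ancestors of d93d0dc: {7463da4, cc353b0, d93d0dc}.
Ancestors of c71c3b0: {7463da4, c71c3b0}.
Common ancestors: {7463da4}.
The only common ancestor is 7463da4, so it is the merge base.

7463da4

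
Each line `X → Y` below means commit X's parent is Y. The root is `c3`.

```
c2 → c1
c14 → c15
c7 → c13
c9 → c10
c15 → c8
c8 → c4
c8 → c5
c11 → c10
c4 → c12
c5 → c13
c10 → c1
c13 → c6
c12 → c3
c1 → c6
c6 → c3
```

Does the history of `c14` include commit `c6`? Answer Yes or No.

Ancestors of c14 (commits reachable by following parents): {c12, c13, c14, c15, c3, c4, c5, c6, c8}.
c6 is in that set, so it is an ancestor of c14.

Yes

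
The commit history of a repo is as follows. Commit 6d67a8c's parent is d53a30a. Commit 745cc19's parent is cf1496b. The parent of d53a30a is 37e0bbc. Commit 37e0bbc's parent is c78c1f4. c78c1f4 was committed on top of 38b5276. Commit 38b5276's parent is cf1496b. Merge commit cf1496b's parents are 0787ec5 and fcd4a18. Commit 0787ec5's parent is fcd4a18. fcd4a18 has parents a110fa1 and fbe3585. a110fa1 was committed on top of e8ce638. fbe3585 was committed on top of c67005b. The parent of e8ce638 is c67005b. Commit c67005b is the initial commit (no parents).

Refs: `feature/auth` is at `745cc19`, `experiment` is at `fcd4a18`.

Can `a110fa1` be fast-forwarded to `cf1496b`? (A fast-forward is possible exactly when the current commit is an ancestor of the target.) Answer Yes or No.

Yes

A fast-forward from a110fa1 to cf1496b is possible iff a110fa1 is an ancestor of cf1496b.
Ancestors of cf1496b: {0787ec5, a110fa1, c67005b, cf1496b, e8ce638, fbe3585, fcd4a18}.
a110fa1 is among them, so fast-forward is possible.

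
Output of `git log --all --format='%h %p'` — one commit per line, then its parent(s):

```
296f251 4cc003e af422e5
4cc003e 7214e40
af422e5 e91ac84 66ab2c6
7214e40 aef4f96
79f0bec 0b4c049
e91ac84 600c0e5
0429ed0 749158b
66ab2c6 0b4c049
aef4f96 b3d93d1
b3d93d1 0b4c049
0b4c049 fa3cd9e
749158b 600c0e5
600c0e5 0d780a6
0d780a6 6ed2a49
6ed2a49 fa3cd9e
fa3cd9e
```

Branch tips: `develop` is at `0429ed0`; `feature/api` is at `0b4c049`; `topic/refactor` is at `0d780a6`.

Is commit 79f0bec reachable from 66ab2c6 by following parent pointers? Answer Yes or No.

No

Ancestors of 66ab2c6: {0b4c049, 66ab2c6, fa3cd9e}.
79f0bec is not in that set, so it is not an ancestor of 66ab2c6.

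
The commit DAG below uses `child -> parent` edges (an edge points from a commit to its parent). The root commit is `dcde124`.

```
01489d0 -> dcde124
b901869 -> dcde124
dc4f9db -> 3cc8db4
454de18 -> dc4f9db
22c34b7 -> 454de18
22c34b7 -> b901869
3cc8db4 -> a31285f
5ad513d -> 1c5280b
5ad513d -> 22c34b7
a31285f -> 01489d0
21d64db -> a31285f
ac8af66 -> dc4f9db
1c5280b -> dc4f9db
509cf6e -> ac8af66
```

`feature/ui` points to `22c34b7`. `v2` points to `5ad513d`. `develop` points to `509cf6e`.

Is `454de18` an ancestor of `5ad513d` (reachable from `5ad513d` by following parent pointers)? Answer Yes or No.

Ancestors of 5ad513d (commits reachable by following parents): {01489d0, 1c5280b, 22c34b7, 3cc8db4, 454de18, 5ad513d, a31285f, b901869, dc4f9db, dcde124}.
454de18 is in that set, so it is an ancestor of 5ad513d.

Yes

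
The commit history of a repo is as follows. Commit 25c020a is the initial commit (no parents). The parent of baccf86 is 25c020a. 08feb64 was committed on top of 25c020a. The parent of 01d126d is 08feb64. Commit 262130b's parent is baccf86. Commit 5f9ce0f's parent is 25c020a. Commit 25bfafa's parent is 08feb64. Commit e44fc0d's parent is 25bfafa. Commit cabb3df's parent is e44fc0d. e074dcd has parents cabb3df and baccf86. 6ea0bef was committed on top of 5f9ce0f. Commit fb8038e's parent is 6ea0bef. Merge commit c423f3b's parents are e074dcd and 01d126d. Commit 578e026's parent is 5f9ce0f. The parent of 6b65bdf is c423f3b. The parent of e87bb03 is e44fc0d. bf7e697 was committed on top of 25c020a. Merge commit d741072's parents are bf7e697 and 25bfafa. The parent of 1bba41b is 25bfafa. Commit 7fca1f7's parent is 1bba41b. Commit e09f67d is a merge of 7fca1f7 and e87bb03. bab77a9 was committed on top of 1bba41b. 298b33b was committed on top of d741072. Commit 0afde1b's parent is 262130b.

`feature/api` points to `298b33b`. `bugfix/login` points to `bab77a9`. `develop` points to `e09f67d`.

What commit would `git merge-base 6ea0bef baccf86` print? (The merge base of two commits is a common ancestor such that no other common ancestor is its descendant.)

Ancestors of 6ea0bef: {25c020a, 5f9ce0f, 6ea0bef}.
Ancestors of baccf86: {25c020a, baccf86}.
Common ancestors: {25c020a}.
The only common ancestor is 25c020a, so it is the merge base.

25c020a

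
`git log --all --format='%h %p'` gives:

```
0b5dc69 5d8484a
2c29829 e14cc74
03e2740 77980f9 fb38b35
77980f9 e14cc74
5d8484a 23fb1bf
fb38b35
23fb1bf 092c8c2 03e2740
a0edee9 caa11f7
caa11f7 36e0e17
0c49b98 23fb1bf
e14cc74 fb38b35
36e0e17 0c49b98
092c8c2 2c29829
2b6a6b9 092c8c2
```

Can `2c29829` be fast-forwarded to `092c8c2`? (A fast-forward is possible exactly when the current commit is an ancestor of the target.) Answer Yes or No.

Yes

A fast-forward from 2c29829 to 092c8c2 is possible iff 2c29829 is an ancestor of 092c8c2.
Ancestors of 092c8c2: {092c8c2, 2c29829, e14cc74, fb38b35}.
2c29829 is among them, so fast-forward is possible.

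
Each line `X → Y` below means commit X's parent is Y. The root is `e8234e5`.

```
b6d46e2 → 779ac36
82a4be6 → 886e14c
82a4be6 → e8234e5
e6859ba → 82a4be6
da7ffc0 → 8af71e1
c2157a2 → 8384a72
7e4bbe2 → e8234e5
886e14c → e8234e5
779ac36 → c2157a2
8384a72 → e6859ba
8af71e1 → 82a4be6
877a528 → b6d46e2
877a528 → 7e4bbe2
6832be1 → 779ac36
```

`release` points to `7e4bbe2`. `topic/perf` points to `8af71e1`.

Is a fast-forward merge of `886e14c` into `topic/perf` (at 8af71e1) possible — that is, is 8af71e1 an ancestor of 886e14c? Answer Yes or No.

No

A fast-forward from 8af71e1 to 886e14c is possible iff 8af71e1 is an ancestor of 886e14c.
Ancestors of 886e14c: {886e14c, e8234e5}.
8af71e1 is not among them, so fast-forward is not possible.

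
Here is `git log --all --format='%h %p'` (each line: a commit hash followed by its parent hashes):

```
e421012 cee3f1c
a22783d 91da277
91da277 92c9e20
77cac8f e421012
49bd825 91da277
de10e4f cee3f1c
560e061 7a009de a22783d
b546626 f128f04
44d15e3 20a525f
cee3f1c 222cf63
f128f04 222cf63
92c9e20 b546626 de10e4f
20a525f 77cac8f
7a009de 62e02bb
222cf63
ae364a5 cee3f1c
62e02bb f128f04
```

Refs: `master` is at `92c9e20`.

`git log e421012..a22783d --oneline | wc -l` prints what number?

Reachable from a22783d: {222cf63, 91da277, 92c9e20, a22783d, b546626, cee3f1c, de10e4f, f128f04}.
Reachable from e421012: {222cf63, cee3f1c, e421012}.
In a22783d's history but not e421012's: {91da277, 92c9e20, a22783d, b546626, de10e4f, f128f04} — 6 commits.

6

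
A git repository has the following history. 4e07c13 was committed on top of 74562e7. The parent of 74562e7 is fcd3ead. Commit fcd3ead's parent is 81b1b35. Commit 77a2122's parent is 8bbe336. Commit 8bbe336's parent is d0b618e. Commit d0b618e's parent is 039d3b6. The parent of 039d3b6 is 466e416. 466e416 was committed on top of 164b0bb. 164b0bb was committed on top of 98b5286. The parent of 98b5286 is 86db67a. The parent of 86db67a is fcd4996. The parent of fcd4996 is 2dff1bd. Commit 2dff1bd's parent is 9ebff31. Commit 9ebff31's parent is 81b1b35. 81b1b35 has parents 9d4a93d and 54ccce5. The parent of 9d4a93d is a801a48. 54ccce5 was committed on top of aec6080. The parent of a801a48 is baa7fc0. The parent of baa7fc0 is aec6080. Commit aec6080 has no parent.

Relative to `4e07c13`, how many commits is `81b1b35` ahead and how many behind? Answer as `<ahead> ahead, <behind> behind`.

0 ahead, 3 behind

Reachable from 81b1b35: {54ccce5, 81b1b35, 9d4a93d, a801a48, aec6080, baa7fc0}.
Reachable from 4e07c13: {4e07c13, 54ccce5, 74562e7, 81b1b35, 9d4a93d, a801a48, aec6080, baa7fc0, fcd3ead}.
Only in 81b1b35's history (ahead): {} — 0.
Only in 4e07c13's history (behind): {4e07c13, 74562e7, fcd3ead} — 3.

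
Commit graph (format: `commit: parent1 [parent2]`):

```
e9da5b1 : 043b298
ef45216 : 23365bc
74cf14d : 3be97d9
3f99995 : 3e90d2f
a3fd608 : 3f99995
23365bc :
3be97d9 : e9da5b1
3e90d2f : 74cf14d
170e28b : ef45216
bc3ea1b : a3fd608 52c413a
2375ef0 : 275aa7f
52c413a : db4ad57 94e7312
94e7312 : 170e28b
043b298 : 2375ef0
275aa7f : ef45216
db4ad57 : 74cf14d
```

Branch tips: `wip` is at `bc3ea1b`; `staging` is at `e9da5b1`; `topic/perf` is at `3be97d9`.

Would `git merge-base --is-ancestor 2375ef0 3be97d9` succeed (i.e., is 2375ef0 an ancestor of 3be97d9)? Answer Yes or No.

Yes

Ancestors of 3be97d9 (commits reachable by following parents): {043b298, 23365bc, 2375ef0, 275aa7f, 3be97d9, e9da5b1, ef45216}.
2375ef0 is in that set, so it is an ancestor of 3be97d9.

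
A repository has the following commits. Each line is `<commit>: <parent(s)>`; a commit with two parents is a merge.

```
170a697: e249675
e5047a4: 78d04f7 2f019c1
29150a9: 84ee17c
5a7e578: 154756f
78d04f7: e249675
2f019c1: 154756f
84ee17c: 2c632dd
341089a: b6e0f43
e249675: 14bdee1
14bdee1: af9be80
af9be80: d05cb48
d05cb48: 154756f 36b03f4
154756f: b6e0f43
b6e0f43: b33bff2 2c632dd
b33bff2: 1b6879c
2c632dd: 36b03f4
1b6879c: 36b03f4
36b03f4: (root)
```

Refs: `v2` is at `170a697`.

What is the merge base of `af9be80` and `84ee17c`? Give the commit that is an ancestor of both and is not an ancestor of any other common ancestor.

Ancestors of af9be80: {154756f, 1b6879c, 2c632dd, 36b03f4, af9be80, b33bff2, b6e0f43, d05cb48}.
Ancestors of 84ee17c: {2c632dd, 36b03f4, 84ee17c}.
Common ancestors: {2c632dd, 36b03f4}.
Among these, 2c632dd is not an ancestor of any other common ancestor — it is the merge base.

2c632dd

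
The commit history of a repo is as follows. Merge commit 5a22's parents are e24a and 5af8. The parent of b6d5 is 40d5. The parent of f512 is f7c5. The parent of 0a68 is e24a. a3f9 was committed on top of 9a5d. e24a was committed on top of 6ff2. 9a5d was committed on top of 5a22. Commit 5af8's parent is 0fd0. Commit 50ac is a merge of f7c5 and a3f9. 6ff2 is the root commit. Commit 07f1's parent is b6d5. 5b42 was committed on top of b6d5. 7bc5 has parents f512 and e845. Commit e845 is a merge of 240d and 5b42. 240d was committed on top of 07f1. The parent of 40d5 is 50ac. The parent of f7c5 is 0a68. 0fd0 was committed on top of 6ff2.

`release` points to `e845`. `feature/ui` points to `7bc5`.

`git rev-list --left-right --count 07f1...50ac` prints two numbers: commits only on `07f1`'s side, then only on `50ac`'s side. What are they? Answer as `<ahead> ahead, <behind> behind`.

Reachable from 07f1: {07f1, 0a68, 0fd0, 40d5, 50ac, 5a22, 5af8, 6ff2, 9a5d, a3f9, b6d5, e24a, f7c5}.
Reachable from 50ac: {0a68, 0fd0, 50ac, 5a22, 5af8, 6ff2, 9a5d, a3f9, e24a, f7c5}.
Only in 07f1's history (ahead): {07f1, 40d5, b6d5} — 3.
Only in 50ac's history (behind): {} — 0.

3 ahead, 0 behind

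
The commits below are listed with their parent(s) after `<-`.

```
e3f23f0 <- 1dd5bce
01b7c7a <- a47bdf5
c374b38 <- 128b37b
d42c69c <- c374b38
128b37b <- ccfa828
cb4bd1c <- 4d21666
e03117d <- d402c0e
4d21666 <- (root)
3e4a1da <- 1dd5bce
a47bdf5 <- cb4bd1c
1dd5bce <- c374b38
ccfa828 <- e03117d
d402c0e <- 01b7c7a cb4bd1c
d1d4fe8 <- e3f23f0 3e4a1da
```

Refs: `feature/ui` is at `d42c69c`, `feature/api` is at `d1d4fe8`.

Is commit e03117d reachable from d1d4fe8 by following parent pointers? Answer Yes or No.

Yes

Ancestors of d1d4fe8 (commits reachable by following parents): {01b7c7a, 128b37b, 1dd5bce, 3e4a1da, 4d21666, a47bdf5, c374b38, cb4bd1c, ccfa828, d1d4fe8, d402c0e, e03117d, e3f23f0}.
e03117d is in that set, so it is an ancestor of d1d4fe8.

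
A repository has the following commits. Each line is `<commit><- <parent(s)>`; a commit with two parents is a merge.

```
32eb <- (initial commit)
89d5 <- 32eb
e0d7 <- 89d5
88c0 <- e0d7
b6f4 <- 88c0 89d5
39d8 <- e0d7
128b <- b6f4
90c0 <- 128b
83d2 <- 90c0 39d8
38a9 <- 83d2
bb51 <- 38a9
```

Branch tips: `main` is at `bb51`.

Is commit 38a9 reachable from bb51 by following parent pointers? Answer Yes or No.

Ancestors of bb51 (commits reachable by following parents): {128b, 32eb, 38a9, 39d8, 83d2, 88c0, 89d5, 90c0, b6f4, bb51, e0d7}.
38a9 is in that set, so it is an ancestor of bb51.

Yes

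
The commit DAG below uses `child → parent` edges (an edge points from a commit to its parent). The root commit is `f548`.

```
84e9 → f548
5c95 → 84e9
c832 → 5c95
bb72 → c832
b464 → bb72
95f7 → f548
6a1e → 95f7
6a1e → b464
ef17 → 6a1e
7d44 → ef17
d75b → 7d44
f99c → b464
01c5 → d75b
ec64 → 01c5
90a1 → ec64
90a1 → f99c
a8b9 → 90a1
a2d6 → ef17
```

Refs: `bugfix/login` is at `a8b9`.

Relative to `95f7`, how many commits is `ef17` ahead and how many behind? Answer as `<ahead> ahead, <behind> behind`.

Reachable from ef17: {5c95, 6a1e, 84e9, 95f7, b464, bb72, c832, ef17, f548}.
Reachable from 95f7: {95f7, f548}.
Only in ef17's history (ahead): {5c95, 6a1e, 84e9, b464, bb72, c832, ef17} — 7.
Only in 95f7's history (behind): {} — 0.

7 ahead, 0 behind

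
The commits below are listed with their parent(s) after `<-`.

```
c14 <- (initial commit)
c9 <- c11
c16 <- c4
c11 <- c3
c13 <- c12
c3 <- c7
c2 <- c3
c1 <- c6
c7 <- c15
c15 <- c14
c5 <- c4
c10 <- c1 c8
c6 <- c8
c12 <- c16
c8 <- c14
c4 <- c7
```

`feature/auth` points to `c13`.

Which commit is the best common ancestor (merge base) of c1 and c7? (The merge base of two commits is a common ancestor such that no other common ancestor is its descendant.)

c14

Ancestors of c1: {c1, c14, c6, c8}.
Ancestors of c7: {c14, c15, c7}.
Common ancestors: {c14}.
The only common ancestor is c14, so it is the merge base.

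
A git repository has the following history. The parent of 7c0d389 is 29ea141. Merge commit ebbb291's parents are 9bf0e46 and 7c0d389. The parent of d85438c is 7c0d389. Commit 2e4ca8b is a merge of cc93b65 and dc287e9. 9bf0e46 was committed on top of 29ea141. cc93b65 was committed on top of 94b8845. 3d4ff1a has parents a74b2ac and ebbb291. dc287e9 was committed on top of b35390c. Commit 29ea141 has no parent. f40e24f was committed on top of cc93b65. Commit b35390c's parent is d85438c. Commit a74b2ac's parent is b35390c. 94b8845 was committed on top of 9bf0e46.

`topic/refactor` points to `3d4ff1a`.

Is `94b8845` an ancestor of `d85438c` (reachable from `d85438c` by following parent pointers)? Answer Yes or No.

No

Ancestors of d85438c: {29ea141, 7c0d389, d85438c}.
94b8845 is not in that set, so it is not an ancestor of d85438c.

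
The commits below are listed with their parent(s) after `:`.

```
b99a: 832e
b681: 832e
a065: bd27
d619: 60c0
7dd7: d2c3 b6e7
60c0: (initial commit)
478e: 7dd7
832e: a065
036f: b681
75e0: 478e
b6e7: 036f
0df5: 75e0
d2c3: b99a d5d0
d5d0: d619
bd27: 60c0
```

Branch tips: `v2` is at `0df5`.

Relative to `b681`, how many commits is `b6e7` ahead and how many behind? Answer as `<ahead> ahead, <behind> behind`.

2 ahead, 0 behind

Reachable from b6e7: {036f, 60c0, 832e, a065, b681, b6e7, bd27}.
Reachable from b681: {60c0, 832e, a065, b681, bd27}.
Only in b6e7's history (ahead): {036f, b6e7} — 2.
Only in b681's history (behind): {} — 0.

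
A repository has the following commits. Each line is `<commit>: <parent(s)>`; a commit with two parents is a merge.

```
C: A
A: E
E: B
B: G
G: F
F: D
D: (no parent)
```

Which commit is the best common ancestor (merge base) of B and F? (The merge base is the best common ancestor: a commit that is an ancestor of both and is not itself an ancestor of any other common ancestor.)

F

Ancestors of B: {B, D, F, G}.
Ancestors of F: {D, F}.
Common ancestors: {D, F}.
Among these, F is not an ancestor of any other common ancestor — it is the merge base.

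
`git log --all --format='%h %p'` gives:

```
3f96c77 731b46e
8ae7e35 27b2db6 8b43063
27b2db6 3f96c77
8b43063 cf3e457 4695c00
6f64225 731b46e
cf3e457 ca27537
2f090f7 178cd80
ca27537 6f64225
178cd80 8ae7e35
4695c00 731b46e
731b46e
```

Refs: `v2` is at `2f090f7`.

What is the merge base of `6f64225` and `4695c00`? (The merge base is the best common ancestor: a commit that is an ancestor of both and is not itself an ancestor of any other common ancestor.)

731b46e

Ancestors of 6f64225: {6f64225, 731b46e}.
Ancestors of 4695c00: {4695c00, 731b46e}.
Common ancestors: {731b46e}.
The only common ancestor is 731b46e, so it is the merge base.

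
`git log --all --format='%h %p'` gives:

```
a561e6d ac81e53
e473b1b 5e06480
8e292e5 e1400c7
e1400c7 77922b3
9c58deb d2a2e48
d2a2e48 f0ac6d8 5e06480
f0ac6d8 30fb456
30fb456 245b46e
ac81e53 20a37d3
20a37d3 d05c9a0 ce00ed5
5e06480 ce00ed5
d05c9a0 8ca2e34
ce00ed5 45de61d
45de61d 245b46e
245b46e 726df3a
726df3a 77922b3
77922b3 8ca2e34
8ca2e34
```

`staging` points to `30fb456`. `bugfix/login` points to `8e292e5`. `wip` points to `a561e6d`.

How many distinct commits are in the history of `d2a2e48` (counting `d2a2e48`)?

10

Walking parent pointers from d2a2e48: reachable set = {245b46e, 30fb456, 45de61d, 5e06480, 726df3a, 77922b3, 8ca2e34, ce00ed5, d2a2e48, f0ac6d8}.
That is 10 commits.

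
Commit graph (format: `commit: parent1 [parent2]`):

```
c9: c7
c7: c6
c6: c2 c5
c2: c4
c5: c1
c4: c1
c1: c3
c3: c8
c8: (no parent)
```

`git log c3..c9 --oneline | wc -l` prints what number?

7

Reachable from c9: {c1, c2, c3, c4, c5, c6, c7, c8, c9}.
Reachable from c3: {c3, c8}.
In c9's history but not c3's: {c1, c2, c4, c5, c6, c7, c9} — 7 commits.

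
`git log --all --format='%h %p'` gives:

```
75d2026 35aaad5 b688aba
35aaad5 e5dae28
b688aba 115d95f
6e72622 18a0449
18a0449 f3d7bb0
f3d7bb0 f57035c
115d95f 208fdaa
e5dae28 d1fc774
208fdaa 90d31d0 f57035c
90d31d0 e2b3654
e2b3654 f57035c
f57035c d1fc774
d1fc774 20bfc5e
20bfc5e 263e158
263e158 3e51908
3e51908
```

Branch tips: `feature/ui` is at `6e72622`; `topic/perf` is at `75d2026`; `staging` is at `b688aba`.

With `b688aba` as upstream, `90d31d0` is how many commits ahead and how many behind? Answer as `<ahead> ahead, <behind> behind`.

Reachable from 90d31d0: {20bfc5e, 263e158, 3e51908, 90d31d0, d1fc774, e2b3654, f57035c}.
Reachable from b688aba: {115d95f, 208fdaa, 20bfc5e, 263e158, 3e51908, 90d31d0, b688aba, d1fc774, e2b3654, f57035c}.
Only in 90d31d0's history (ahead): {} — 0.
Only in b688aba's history (behind): {115d95f, 208fdaa, b688aba} — 3.

0 ahead, 3 behind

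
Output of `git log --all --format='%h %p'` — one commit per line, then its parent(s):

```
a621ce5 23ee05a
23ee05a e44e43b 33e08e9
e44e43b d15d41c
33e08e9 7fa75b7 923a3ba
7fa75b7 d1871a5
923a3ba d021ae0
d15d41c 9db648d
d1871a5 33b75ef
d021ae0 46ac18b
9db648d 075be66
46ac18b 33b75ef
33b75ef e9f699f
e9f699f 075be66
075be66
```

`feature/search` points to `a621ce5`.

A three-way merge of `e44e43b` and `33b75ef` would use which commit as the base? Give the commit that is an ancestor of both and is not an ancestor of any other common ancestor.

Ancestors of e44e43b: {075be66, 9db648d, d15d41c, e44e43b}.
Ancestors of 33b75ef: {075be66, 33b75ef, e9f699f}.
Common ancestors: {075be66}.
The only common ancestor is 075be66, so it is the merge base.

075be66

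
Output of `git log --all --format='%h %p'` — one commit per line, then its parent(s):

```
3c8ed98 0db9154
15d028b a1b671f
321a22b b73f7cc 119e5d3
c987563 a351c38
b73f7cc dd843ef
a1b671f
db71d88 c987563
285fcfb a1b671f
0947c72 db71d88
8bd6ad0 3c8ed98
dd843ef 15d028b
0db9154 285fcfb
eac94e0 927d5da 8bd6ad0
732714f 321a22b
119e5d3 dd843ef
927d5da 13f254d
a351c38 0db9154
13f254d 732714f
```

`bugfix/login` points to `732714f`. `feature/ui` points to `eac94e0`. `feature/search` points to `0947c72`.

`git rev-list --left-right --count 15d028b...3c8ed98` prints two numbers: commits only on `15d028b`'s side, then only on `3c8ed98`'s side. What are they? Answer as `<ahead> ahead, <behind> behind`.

1 ahead, 3 behind

Reachable from 15d028b: {15d028b, a1b671f}.
Reachable from 3c8ed98: {0db9154, 285fcfb, 3c8ed98, a1b671f}.
Only in 15d028b's history (ahead): {15d028b} — 1.
Only in 3c8ed98's history (behind): {0db9154, 285fcfb, 3c8ed98} — 3.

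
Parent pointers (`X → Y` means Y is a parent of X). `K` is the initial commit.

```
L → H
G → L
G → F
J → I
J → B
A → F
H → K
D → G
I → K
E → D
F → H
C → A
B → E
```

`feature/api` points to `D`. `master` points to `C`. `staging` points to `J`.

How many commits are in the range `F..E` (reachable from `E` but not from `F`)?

Reachable from E: {D, E, F, G, H, K, L}.
Reachable from F: {F, H, K}.
In E's history but not F's: {D, E, G, L} — 4 commits.

4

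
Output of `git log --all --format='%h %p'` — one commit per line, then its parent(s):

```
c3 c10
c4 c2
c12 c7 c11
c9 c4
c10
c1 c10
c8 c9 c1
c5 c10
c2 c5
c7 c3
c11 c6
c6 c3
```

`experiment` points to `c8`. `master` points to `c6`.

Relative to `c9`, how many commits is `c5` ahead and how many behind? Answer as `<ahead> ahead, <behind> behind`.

Reachable from c5: {c10, c5}.
Reachable from c9: {c10, c2, c4, c5, c9}.
Only in c5's history (ahead): {} — 0.
Only in c9's history (behind): {c2, c4, c9} — 3.

0 ahead, 3 behind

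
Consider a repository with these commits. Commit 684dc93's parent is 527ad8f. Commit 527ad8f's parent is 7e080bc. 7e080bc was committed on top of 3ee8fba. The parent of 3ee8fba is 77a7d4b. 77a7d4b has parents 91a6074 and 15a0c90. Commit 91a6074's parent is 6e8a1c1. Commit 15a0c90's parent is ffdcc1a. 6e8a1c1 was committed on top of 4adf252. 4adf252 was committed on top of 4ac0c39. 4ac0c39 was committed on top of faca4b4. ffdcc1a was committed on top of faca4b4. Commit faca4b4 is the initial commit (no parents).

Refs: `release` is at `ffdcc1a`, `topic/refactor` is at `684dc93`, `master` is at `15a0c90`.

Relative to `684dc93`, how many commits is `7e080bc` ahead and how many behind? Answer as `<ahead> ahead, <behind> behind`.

0 ahead, 2 behind

Reachable from 7e080bc: {15a0c90, 3ee8fba, 4ac0c39, 4adf252, 6e8a1c1, 77a7d4b, 7e080bc, 91a6074, faca4b4, ffdcc1a}.
Reachable from 684dc93: {15a0c90, 3ee8fba, 4ac0c39, 4adf252, 527ad8f, 684dc93, 6e8a1c1, 77a7d4b, 7e080bc, 91a6074, faca4b4, ffdcc1a}.
Only in 7e080bc's history (ahead): {} — 0.
Only in 684dc93's history (behind): {527ad8f, 684dc93} — 2.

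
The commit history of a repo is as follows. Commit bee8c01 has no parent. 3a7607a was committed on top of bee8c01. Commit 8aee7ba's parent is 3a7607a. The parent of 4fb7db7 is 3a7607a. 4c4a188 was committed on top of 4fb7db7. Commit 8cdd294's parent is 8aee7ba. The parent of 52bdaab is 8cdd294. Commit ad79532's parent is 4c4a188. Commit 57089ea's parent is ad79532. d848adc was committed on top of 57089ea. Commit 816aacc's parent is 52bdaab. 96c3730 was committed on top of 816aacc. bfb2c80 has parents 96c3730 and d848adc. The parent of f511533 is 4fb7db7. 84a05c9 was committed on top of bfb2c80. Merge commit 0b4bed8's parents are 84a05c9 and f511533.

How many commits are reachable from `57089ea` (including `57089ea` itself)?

6

Walking parent pointers from 57089ea: reachable set = {3a7607a, 4c4a188, 4fb7db7, 57089ea, ad79532, bee8c01}.
That is 6 commits.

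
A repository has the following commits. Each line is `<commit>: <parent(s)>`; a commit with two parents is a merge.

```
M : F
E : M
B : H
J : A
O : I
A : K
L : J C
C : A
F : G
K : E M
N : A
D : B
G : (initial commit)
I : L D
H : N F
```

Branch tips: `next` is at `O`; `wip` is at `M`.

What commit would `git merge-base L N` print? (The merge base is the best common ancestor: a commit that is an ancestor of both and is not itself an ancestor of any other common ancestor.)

Ancestors of L: {A, C, E, F, G, J, K, L, M}.
Ancestors of N: {A, E, F, G, K, M, N}.
Common ancestors: {A, E, F, G, K, M}.
Among these, A is not an ancestor of any other common ancestor — it is the merge base.

A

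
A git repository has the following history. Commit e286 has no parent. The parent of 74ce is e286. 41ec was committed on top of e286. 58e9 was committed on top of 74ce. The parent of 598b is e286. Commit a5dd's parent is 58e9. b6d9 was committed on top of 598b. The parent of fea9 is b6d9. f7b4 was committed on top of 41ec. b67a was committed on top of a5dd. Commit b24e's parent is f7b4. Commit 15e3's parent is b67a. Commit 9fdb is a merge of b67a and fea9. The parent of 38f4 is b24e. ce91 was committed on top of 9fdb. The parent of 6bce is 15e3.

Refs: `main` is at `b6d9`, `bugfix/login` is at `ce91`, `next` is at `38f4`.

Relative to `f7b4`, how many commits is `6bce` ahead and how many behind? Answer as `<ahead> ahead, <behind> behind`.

6 ahead, 2 behind

Reachable from 6bce: {15e3, 58e9, 6bce, 74ce, a5dd, b67a, e286}.
Reachable from f7b4: {41ec, e286, f7b4}.
Only in 6bce's history (ahead): {15e3, 58e9, 6bce, 74ce, a5dd, b67a} — 6.
Only in f7b4's history (behind): {41ec, f7b4} — 2.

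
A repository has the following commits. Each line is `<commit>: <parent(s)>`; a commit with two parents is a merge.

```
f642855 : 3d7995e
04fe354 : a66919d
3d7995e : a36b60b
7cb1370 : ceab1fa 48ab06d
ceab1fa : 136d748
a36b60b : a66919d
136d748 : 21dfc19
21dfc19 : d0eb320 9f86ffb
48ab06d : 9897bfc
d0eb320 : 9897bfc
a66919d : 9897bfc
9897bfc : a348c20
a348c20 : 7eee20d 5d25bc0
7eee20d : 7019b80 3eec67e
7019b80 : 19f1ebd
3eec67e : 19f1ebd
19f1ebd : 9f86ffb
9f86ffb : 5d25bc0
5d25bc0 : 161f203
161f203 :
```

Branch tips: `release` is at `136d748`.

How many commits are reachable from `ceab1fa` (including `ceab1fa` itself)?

13

Walking parent pointers from ceab1fa: reachable set = {136d748, 161f203, 19f1ebd, 21dfc19, 3eec67e, 5d25bc0, 7019b80, 7eee20d, 9897bfc, 9f86ffb, a348c20, ceab1fa, d0eb320}.
That is 13 commits.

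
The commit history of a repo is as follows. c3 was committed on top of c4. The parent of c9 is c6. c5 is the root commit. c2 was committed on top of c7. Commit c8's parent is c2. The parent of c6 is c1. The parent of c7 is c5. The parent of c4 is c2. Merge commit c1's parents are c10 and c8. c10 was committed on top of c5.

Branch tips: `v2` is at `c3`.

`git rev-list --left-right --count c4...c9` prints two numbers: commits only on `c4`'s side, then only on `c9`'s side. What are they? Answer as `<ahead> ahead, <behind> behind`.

Reachable from c4: {c2, c4, c5, c7}.
Reachable from c9: {c1, c10, c2, c5, c6, c7, c8, c9}.
Only in c4's history (ahead): {c4} — 1.
Only in c9's history (behind): {c1, c10, c6, c8, c9} — 5.

1 ahead, 5 behind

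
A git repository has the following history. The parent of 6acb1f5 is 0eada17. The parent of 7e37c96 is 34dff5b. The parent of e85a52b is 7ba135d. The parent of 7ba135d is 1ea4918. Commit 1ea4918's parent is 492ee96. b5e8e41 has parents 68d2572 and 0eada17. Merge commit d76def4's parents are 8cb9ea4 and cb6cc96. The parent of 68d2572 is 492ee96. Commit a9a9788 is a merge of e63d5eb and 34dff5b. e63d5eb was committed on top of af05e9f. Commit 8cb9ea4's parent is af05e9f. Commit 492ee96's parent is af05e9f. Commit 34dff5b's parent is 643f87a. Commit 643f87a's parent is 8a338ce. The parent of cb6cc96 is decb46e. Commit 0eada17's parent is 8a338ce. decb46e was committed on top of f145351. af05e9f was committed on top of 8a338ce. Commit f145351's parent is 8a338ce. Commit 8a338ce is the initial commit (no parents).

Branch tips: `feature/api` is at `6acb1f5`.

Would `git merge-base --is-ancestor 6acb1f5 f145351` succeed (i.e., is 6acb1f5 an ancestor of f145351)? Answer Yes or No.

No

Ancestors of f145351: {8a338ce, f145351}.
6acb1f5 is not in that set, so it is not an ancestor of f145351.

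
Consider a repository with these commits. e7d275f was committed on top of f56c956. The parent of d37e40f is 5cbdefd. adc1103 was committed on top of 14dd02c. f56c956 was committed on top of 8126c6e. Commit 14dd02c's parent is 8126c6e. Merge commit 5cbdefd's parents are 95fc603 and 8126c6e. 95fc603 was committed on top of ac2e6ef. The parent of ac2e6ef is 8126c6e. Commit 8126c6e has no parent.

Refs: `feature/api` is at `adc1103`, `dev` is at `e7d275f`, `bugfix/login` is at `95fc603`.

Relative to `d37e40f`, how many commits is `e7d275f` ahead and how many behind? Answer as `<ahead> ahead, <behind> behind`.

2 ahead, 4 behind

Reachable from e7d275f: {8126c6e, e7d275f, f56c956}.
Reachable from d37e40f: {5cbdefd, 8126c6e, 95fc603, ac2e6ef, d37e40f}.
Only in e7d275f's history (ahead): {e7d275f, f56c956} — 2.
Only in d37e40f's history (behind): {5cbdefd, 95fc603, ac2e6ef, d37e40f} — 4.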